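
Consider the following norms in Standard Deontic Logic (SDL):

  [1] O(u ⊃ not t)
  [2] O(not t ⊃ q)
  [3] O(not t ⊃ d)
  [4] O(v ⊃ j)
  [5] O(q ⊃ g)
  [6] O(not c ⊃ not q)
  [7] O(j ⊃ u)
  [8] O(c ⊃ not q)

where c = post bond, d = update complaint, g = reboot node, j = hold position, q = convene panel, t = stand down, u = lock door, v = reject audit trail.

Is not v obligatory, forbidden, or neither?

Obligatory

Premises 8 and 6 cover both cases: O(c ⊃ not q) and O(not c ⊃ not q). Since c ∨ not c is a tautology, O(not q) follows.
Premise 2 is O(not t ⊃ q); contrapositively O(not q ⊃ t). Since O(not q) holds, K gives O(t).
The contrapositive of premise 1 (O(u ⊃ not t)) is O(t ⊃ not u), and O(t) is already established, so O(not u).
Premise 7 is O(j ⊃ u); contrapositively O(not u ⊃ not j). Since O(not u) holds, K gives O(not j).
Premise 4 is O(v ⊃ j); contrapositively O(not j ⊃ not v). Since O(not j) holds, K gives O(not v).
Premises 3, 5 do not contribute to this derivation.
Hence not v is obligatory.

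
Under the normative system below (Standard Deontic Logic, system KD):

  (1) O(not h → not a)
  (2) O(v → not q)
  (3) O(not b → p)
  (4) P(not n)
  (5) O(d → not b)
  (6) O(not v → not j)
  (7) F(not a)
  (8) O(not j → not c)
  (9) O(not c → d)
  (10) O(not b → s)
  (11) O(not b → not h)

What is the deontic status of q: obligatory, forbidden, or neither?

F(not a) at premise 7 means O(a).
The contrapositive of premise 1 (O(not h → not a)) is O(a → h), and O(a) is already established, so O(h).
The contrapositive of premise 11 (O(not b → not h)) is O(h → b), and O(h) is already established, so O(b).
The contrapositive of premise 5 (O(d → not b)) is O(b → not d), and O(b) is already established, so O(not d).
The contrapositive of premise 9 (O(not c → d)) is O(not d → c), and O(not d) is already established, so O(c).
The contrapositive of premise 8 (O(not j → not c)) is O(c → j), and O(c) is already established, so O(j).
Premise 6 is O(not v → not j); contrapositively O(j → v). Since O(j) holds, K gives O(v).
With premise 2, O(v → not q), the K-axiom yields O(not q).
Premises 3, 4, 10 do not contribute to this derivation.
Thus O(not q), which is F(q): q is forbidden.

Forbidden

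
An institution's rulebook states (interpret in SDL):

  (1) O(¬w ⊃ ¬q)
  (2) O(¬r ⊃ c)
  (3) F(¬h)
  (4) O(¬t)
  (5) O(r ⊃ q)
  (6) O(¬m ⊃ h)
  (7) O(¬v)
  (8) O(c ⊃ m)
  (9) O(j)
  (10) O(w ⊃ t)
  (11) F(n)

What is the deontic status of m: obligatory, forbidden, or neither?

Premise 4 gives O(¬t).
The contrapositive of premise 10 (O(w ⊃ t)) is O(¬t ⊃ ¬w), and O(¬t) is already established, so O(¬w).
With premise 1, O(¬w ⊃ ¬q), the K-axiom yields O(¬q).
Premise 5, O(r ⊃ q), contraposes to O(¬q ⊃ ¬r); with O(¬q) we get O(¬r).
With premise 2, O(¬r ⊃ c), the K-axiom yields O(c).
From O(c) and premise 8, O(c ⊃ m), we obtain O(m).
Premises 3, 6, 7, 9, 11 do not contribute to this derivation.
Hence m is obligatory.

Obligatory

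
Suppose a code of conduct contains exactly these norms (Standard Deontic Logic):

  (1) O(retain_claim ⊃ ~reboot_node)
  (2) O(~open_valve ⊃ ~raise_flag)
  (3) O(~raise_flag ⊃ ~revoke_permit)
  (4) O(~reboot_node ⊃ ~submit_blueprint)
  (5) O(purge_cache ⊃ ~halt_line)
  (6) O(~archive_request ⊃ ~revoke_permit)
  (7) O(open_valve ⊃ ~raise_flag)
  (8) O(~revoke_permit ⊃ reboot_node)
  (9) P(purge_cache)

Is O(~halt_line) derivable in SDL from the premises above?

No

Premise 5 is O(purge_cache ⊃ ~halt_line), but O(purge_cache) is not derivable from the premises (the permission P(purge_cache) asserts only ~O(~purge_cache), not O(purge_cache)), so it does not yield O(~halt_line).
No other premise forces O(~halt_line). An ideal world satisfying every premise can still have ~halt_line false, so O(~halt_line) is not derivable.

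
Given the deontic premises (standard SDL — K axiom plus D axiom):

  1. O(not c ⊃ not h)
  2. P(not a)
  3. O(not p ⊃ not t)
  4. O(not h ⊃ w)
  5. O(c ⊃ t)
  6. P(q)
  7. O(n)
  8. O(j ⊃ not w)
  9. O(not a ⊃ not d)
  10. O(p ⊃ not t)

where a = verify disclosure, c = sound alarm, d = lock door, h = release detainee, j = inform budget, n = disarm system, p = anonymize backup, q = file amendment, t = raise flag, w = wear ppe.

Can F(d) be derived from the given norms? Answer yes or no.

No

Premise 9 is O(not a ⊃ not d), but O(not a) is not derivable from the premises (the permission P(not a) asserts only not O(a), not O(not a)), so it does not yield O(not d).
No other premise forces O(not d). An ideal world satisfying every premise can still have d true, so F(d) is not derivable.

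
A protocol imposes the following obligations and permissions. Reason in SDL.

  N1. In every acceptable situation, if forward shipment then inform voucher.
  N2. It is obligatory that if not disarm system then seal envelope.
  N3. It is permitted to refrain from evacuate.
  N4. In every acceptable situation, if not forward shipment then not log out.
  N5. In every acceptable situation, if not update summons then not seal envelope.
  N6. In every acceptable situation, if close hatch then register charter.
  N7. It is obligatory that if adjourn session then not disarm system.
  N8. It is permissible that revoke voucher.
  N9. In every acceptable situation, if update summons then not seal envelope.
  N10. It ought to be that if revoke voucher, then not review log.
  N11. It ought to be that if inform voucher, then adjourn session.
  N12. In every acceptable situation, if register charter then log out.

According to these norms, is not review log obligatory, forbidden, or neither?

Neither

Premise 10 is O(revoke_voucher → ¬review_log), but O(revoke_voucher) is not derivable from the premises (the permission P(revoke_voucher) asserts only ¬O(¬revoke_voucher), not O(revoke_voucher)), so it does not yield O(¬review_log).
No premise or chain of K-axiom applications forces O(¬review_log), and none forces O(review_log). So ¬review_log is neither obligatory nor forbidden under these norms.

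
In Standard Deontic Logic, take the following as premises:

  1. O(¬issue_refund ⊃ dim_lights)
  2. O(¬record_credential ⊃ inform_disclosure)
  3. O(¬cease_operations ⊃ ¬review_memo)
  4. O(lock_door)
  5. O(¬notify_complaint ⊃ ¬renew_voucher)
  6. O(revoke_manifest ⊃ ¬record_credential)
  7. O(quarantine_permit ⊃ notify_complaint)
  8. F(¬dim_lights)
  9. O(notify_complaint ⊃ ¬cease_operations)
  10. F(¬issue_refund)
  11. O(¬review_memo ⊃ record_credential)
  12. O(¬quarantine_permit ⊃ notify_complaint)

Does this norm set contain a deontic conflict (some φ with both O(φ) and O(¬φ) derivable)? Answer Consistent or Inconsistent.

Premise 1 is O(¬issue_refund ⊃ dim_lights); even if O(dim_lights) held, inferring O(¬issue_refund) would be affirming the consequent — invalid.
So O(¬issue_refund) is not derivable, and the apparent clash with O(issue_refund) does not arise.
A world satisfying every obligation exists (e.g. cease_operations=false, dim_lights=true, inform_disclosure=false, issue_refund=true, lock_door=true, notify_complaint=true, quarantine_permit=false, record_credential=true, renew_voucher=false, review_memo=false, revoke_manifest=false); no atom is both obligatory and forbidden, so the set is consistent.

Consistent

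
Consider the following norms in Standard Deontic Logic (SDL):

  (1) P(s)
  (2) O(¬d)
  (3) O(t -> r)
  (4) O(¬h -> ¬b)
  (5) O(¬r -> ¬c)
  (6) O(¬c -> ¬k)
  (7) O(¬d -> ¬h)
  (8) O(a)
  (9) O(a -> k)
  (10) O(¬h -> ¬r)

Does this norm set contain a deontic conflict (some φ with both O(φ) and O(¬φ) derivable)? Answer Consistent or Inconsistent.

Inconsistent

Premise 8 gives O(a).
Premise 9 is O(a -> k); since O(a), deontic closure gives O(k).
Premise 6 is O(¬c -> ¬k); contrapositively O(k -> c). Since O(k) holds, K gives O(c).
The contrapositive of premise 5 (O(¬r -> ¬c)) is O(c -> r), and O(c) is already established, so O(r).
The contrapositive of premise 10 (O(¬h -> ¬r)) is O(r -> h), and O(r) is already established, so O(h).
Premise 7, O(¬d -> ¬h), contraposes to O(h -> d); with O(h) we get O(d).
But premise 2 directly asserts O(¬d).
We now have both O(d) and O(¬d) — d is simultaneously obligatory and forbidden, violating the D-axiom.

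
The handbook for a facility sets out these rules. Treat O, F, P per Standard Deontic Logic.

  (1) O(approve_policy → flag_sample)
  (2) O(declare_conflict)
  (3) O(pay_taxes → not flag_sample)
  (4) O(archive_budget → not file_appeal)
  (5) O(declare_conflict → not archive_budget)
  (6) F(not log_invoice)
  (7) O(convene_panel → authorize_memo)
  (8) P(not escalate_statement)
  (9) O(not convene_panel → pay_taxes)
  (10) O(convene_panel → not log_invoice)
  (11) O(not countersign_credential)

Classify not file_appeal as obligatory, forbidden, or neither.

Neither

Premise 4 is O(archive_budget → not file_appeal), but O(archive_budget) is not derivable from the premises, so it does not yield O(not file_appeal).
No premise or chain of K-axiom applications forces O(not file_appeal), and none forces O(file_appeal). So not file_appeal is neither obligatory nor forbidden under these norms.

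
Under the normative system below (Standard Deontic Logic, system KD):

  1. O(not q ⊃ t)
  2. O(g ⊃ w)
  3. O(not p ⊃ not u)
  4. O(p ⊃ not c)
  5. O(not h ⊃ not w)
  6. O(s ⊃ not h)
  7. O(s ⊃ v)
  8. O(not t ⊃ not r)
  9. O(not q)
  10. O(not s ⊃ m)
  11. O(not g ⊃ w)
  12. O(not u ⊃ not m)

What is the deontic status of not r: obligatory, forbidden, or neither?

Neither

Premise 8 is O(not t ⊃ not r), but O(not t) is not derivable from the premises, so it does not yield O(not r).
No premise or chain of K-axiom applications forces O(not r), and none forces O(r). So not r is neither obligatory nor forbidden under these norms.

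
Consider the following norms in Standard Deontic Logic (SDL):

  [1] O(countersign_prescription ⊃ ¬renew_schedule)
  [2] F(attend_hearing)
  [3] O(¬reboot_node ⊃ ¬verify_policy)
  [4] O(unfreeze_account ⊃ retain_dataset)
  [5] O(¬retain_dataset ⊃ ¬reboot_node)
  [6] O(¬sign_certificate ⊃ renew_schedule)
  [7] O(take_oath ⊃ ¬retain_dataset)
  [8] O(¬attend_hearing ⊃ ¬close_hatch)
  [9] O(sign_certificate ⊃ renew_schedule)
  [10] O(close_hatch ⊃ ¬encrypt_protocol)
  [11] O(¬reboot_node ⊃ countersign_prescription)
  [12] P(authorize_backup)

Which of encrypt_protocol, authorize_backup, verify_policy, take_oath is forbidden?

Premises 9 and 6 cover both cases: O(sign_certificate ⊃ renew_schedule) and O(¬sign_certificate ⊃ renew_schedule). Since sign_certificate ∨ ¬sign_certificate is a tautology, O(renew_schedule) follows.
Premise 1, O(countersign_prescription ⊃ ¬renew_schedule), contraposes to O(renew_schedule ⊃ ¬countersign_prescription); with O(renew_schedule) we get O(¬countersign_prescription).
Premise 11 is O(¬reboot_node ⊃ countersign_prescription); contrapositively O(¬countersign_prescription ⊃ reboot_node). Since O(¬countersign_prescription) holds, K gives O(reboot_node).
Premise 5 is O(¬retain_dataset ⊃ ¬reboot_node); contrapositively O(reboot_node ⊃ retain_dataset). Since O(reboot_node) holds, K gives O(retain_dataset).
Premise 7, O(take_oath ⊃ ¬retain_dataset), contraposes to O(retain_dataset ⊃ ¬take_oath); with O(retain_dataset) we get O(¬take_oath).
So O(¬take_oath) holds, i.e. take_oath is forbidden. None of the other listed options is forbidden under the premises.

take_oath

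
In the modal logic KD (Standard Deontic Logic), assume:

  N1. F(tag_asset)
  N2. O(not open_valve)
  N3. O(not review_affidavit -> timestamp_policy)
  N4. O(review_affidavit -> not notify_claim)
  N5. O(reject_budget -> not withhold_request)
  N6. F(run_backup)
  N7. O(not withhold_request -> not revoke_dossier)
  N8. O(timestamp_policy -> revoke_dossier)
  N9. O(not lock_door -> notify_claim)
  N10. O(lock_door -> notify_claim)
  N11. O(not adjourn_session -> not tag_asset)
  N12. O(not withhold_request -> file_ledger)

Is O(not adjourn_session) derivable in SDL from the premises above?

Premise 11 is O(not adjourn_session -> not tag_asset); even if O(not tag_asset) held, inferring O(not adjourn_session) would be affirming the consequent — invalid.
No other premise forces O(not adjourn_session). An ideal world satisfying every premise can still have not adjourn_session false, so O(not adjourn_session) is not derivable.

No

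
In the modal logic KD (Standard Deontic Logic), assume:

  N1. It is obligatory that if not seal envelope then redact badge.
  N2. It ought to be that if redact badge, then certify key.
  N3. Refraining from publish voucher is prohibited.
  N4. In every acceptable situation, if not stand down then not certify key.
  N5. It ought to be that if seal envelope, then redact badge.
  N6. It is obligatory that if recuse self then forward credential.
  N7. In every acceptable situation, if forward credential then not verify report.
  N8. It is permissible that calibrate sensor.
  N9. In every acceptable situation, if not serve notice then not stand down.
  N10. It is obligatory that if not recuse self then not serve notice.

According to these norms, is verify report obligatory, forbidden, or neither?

Premises 1 and 5 are O(¬seal_envelope → redact_badge) and O(seal_envelope → redact_badge); every ideal world satisfies ¬seal_envelope or seal_envelope, so in either case redact_badge holds — hence O(redact_badge).
With premise 2, O(redact_badge → certify_key), the K-axiom yields O(certify_key).
The contrapositive of premise 4 (O(¬stand_down → ¬certify_key)) is O(certify_key → stand_down), and O(certify_key) is already established, so O(stand_down).
The contrapositive of premise 9 (O(¬serve_notice → ¬stand_down)) is O(stand_down → serve_notice), and O(stand_down) is already established, so O(serve_notice).
Premise 10 is O(¬recuse_self → ¬serve_notice); contrapositively O(serve_notice → recuse_self). Since O(serve_notice) holds, K gives O(recuse_self).
Premise 6 is O(recuse_self → forward_credential); since O(recuse_self), deontic closure gives O(forward_credential).
Applying K to premise 7 (O(forward_credential → ¬verify_report)) and O(forward_credential) yields O(¬verify_report).
Premises 3, 8 do not contribute to this derivation.
Thus O(¬verify_report), which is F(verify_report): verify_report is forbidden.

Forbidden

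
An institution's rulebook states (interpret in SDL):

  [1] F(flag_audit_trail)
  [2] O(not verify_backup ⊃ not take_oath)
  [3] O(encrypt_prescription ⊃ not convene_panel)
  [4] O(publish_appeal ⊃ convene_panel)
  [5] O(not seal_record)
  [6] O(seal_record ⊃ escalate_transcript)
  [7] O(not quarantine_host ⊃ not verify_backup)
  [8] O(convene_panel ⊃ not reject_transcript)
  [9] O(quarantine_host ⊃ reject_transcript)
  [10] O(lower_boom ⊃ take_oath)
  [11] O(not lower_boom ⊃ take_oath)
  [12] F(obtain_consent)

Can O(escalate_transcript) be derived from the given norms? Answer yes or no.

No

Premise 6 is O(seal_record ⊃ escalate_transcript), but O(seal_record) is not derivable from the premises, so it does not yield O(escalate_transcript).
No other premise forces O(escalate_transcript). An ideal world satisfying every premise can still have escalate_transcript false, so O(escalate_transcript) is not derivable.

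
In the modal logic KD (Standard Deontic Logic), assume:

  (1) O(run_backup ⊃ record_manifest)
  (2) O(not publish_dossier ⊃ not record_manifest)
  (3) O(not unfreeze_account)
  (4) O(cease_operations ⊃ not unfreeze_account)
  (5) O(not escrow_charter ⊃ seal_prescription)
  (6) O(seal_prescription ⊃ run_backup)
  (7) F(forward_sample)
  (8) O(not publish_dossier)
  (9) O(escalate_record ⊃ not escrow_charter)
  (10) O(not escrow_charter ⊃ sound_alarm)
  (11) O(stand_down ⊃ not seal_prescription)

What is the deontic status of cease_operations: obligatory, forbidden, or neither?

Neither

Premise 4 is O(cease_operations ⊃ not unfreeze_account); even if O(not unfreeze_account) held, inferring O(cease_operations) would be affirming the consequent — invalid.
No premise or chain of K-axiom applications forces O(cease_operations), and none forces O(not cease_operations). So cease_operations is neither obligatory nor forbidden under these norms.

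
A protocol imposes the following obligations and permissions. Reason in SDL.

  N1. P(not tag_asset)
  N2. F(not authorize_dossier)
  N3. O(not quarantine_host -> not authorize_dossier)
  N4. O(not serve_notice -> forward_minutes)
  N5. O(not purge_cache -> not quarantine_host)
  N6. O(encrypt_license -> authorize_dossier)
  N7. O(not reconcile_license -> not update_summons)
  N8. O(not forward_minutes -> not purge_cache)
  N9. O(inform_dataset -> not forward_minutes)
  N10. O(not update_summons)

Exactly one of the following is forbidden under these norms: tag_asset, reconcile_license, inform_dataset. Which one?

inform_dataset

Premise 2, F(not authorize_dossier), is equivalent to O(authorize_dossier).
Premise 3, O(not quarantine_host -> not authorize_dossier), contraposes to O(authorize_dossier -> quarantine_host); with O(authorize_dossier) we get O(quarantine_host).
The contrapositive of premise 5 (O(not purge_cache -> not quarantine_host)) is O(quarantine_host -> purge_cache), and O(quarantine_host) is already established, so O(purge_cache).
Premise 8 is O(not forward_minutes -> not purge_cache); contrapositively O(purge_cache -> forward_minutes). Since O(purge_cache) holds, K gives O(forward_minutes).
The contrapositive of premise 9 (O(inform_dataset -> not forward_minutes)) is O(forward_minutes -> not inform_dataset), and O(forward_minutes) is already established, so O(not inform_dataset).
So O(not inform_dataset) holds, i.e. inform_dataset is forbidden. None of the other listed options is forbidden under the premises.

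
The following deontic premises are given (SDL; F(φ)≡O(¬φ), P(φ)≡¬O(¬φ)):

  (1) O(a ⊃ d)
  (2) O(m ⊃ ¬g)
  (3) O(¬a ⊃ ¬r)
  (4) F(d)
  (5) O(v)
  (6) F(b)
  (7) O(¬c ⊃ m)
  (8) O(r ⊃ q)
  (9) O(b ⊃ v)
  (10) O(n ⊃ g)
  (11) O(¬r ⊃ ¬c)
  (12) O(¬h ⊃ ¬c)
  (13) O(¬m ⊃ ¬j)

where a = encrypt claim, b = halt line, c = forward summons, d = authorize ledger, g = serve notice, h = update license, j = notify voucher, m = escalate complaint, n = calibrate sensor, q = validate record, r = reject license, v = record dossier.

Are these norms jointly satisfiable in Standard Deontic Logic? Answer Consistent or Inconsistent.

Premise 9 is O(b ⊃ v); even if O(v) held, inferring O(b) would be affirming the consequent — invalid.
So O(b) is not derivable, and the apparent clash with O(¬b) does not arise.
A world satisfying every obligation exists (e.g. a=false, b=false, c=false, d=false, g=false, h=false, j=false, m=true, n=false, q=false, r=false, v=true); no atom is both obligatory and forbidden, so the set is consistent.

Consistent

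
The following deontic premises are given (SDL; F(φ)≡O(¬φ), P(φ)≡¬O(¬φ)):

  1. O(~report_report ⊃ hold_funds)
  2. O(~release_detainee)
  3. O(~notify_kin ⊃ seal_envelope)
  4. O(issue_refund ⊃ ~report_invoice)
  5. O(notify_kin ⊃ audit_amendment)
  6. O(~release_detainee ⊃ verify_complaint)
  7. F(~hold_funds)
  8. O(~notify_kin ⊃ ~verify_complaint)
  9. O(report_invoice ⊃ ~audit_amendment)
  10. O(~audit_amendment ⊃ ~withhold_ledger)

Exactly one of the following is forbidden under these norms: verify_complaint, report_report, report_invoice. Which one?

Premise 2 gives O(~release_detainee).
Premise 6 is O(~release_detainee ⊃ verify_complaint); since O(~release_detainee), deontic closure gives O(verify_complaint).
The contrapositive of premise 8 (O(~notify_kin ⊃ ~verify_complaint)) is O(verify_complaint ⊃ notify_kin), and O(verify_complaint) is already established, so O(notify_kin).
Premise 5 is O(notify_kin ⊃ audit_amendment); since O(notify_kin), deontic closure gives O(audit_amendment).
The contrapositive of premise 9 (O(report_invoice ⊃ ~audit_amendment)) is O(audit_amendment ⊃ ~report_invoice), and O(audit_amendment) is already established, so O(~report_invoice).
So O(~report_invoice) holds, i.e. report_invoice is forbidden. None of the other listed options is forbidden under the premises.

report_invoice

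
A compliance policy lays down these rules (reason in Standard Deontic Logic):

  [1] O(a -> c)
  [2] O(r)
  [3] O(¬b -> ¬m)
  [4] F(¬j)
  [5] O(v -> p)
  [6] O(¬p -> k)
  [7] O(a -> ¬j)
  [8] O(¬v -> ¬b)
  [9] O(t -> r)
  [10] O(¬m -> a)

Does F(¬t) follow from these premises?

No

Premise 9 is O(t -> r); even if O(r) held, inferring O(t) would be affirming the consequent — invalid.
No other premise forces O(t). An ideal world satisfying every premise can still have ¬t true, so F(¬t) is not derivable.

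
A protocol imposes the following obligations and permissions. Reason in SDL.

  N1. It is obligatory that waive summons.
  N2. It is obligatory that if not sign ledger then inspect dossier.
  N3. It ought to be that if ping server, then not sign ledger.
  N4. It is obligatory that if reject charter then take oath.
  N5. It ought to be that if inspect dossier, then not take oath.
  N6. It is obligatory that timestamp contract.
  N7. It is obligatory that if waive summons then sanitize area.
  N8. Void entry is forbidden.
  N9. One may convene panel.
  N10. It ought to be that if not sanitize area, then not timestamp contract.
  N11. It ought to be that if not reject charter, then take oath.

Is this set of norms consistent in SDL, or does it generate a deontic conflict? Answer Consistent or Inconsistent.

Consistent

Premise 10 is O(¬sanitize_area → ¬timestamp_contract), but O(¬sanitize_area) is not derivable from the premises, so it does not yield O(¬timestamp_contract).
So O(¬timestamp_contract) is not derivable, and the apparent clash with O(timestamp_contract) does not arise.
A world satisfying every obligation exists (e.g. convene_panel=false, inspect_dossier=false, ping_server=false, reject_charter=false, sanitize_area=true, sign_ledger=true, take_oath=true, timestamp_contract=true, void_entry=false, waive_summons=true); no atom is both obligatory and forbidden, so the set is consistent.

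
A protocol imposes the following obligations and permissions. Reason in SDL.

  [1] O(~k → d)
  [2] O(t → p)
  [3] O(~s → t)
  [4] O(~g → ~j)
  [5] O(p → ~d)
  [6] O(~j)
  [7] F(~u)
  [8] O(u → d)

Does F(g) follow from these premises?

No

Premise 4 is O(~g → ~j); even if O(~j) held, inferring O(~g) would be affirming the consequent — invalid.
No other premise forces O(~g). An ideal world satisfying every premise can still have g true, so F(g) is not derivable.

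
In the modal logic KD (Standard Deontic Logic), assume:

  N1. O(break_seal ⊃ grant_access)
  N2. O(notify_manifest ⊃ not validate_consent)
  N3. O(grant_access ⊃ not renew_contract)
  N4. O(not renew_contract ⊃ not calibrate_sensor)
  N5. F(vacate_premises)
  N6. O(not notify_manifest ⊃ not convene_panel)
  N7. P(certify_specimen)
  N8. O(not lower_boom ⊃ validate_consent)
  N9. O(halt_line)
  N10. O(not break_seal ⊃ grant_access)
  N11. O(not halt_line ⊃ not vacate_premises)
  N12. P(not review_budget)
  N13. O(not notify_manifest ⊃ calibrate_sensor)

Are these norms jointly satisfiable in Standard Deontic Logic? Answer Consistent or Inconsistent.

Consistent

Premise 11 is O(not halt_line ⊃ not vacate_premises); even if O(not vacate_premises) held, inferring O(not halt_line) would be affirming the consequent — invalid.
So O(not halt_line) is not derivable, and the apparent clash with O(halt_line) does not arise.
A world satisfying every obligation exists (e.g. break_seal=false, calibrate_sensor=false, certify_specimen=false, convene_panel=false, grant_access=true, halt_line=true, lower_boom=true, notify_manifest=true, renew_contract=false, review_budget=false, vacate_premises=false, validate_consent=false); no atom is both obligatory and forbidden, so the set is consistent.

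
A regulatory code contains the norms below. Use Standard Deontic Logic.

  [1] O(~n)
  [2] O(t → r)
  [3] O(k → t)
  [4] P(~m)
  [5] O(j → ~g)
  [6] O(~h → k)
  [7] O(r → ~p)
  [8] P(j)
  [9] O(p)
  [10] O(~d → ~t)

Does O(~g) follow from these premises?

No

Premise 5 is O(j → ~g), but O(j) is not derivable from the premises (the permission P(j) asserts only ~O(~j), not O(j)), so it does not yield O(~g).
No other premise forces O(~g). An ideal world satisfying every premise can still have ~g false, so O(~g) is not derivable.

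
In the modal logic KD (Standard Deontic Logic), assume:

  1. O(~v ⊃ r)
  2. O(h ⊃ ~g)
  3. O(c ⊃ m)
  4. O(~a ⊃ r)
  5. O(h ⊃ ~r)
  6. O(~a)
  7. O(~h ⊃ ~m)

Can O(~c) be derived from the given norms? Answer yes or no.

Yes

Premise 6 states O(~a) outright.
Applying K to premise 4 (O(~a ⊃ r)) and O(~a) yields O(r).
The contrapositive of premise 5 (O(h ⊃ ~r)) is O(r ⊃ ~h), and O(r) is already established, so O(~h).
Premise 7 is O(~h ⊃ ~m); since O(~h), deontic closure gives O(~m).
Premise 3, O(c ⊃ m), contraposes to O(~m ⊃ ~c); with O(~m) we get O(~c).
Premises 1, 2 do not contribute to this derivation.
So O(~c) follows.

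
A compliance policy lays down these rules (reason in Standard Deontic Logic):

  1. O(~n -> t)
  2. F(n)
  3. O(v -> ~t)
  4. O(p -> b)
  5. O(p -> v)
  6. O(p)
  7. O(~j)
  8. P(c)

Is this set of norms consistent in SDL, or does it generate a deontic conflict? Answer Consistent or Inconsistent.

Premise 2 is F(n), i.e. O(~n).
With premise 1, O(~n -> t), the K-axiom yields O(t).
The contrapositive of premise 3 (O(v -> ~t)) is O(t -> ~v), and O(t) is already established, so O(~v).
Premise 5 is O(p -> v); contrapositively O(~v -> ~p). Since O(~v) holds, K gives O(~p).
But premise 6 directly asserts O(p).
We now have both O(~p) and O(p) — p is simultaneously obligatory and forbidden, violating the D-axiom.

Inconsistent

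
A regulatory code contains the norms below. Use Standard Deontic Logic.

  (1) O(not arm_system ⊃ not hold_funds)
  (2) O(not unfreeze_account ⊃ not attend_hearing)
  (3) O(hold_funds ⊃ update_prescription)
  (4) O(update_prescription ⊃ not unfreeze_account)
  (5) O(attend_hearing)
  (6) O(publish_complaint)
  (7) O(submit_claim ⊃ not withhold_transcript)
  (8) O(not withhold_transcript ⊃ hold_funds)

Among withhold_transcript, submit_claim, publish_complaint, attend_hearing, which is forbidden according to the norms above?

Premise 5 gives O(attend_hearing).
Premise 2 is O(not unfreeze_account ⊃ not attend_hearing); contrapositively O(attend_hearing ⊃ unfreeze_account). Since O(attend_hearing) holds, K gives O(unfreeze_account).
Premise 4 is O(update_prescription ⊃ not unfreeze_account); contrapositively O(unfreeze_account ⊃ not update_prescription). Since O(unfreeze_account) holds, K gives O(not update_prescription).
Premise 3, O(hold_funds ⊃ update_prescription), contraposes to O(not update_prescription ⊃ not hold_funds); with O(not update_prescription) we get O(not hold_funds).
Premise 8 is O(not withhold_transcript ⊃ hold_funds); contrapositively O(not hold_funds ⊃ withhold_transcript). Since O(not hold_funds) holds, K gives O(withhold_transcript).
Premise 7 is O(submit_claim ⊃ not withhold_transcript); contrapositively O(withhold_transcript ⊃ not submit_claim). Since O(withhold_transcript) holds, K gives O(not submit_claim).
So O(not submit_claim) holds, i.e. submit_claim is forbidden. None of the other listed options is forbidden under the premises.

submit_claim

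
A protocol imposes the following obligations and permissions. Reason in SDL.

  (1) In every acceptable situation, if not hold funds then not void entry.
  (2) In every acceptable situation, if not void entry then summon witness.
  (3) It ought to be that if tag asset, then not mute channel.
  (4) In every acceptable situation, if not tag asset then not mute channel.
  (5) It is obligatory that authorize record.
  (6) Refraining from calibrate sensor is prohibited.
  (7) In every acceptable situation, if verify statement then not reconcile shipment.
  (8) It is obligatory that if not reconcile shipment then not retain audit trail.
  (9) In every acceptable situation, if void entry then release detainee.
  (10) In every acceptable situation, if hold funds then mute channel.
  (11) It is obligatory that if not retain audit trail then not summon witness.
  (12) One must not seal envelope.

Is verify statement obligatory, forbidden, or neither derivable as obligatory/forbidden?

Forbidden

Premises 3 and 4 cover both cases: O(tag_asset → ¬mute_channel) and O(¬tag_asset → ¬mute_channel). Since tag_asset ∨ ¬tag_asset is a tautology, O(¬mute_channel) follows.
Premise 10 is O(hold_funds → mute_channel); contrapositively O(¬mute_channel → ¬hold_funds). Since O(¬mute_channel) holds, K gives O(¬hold_funds).
With premise 1, O(¬hold_funds → ¬void_entry), the K-axiom yields O(¬void_entry).
With premise 2, O(¬void_entry → summon_witness), the K-axiom yields O(summon_witness).
The contrapositive of premise 11 (O(¬retain_audit_trail → ¬summon_witness)) is O(summon_witness → retain_audit_trail), and O(summon_witness) is already established, so O(retain_audit_trail).
The contrapositive of premise 8 (O(¬reconcile_shipment → ¬retain_audit_trail)) is O(retain_audit_trail → reconcile_shipment), and O(retain_audit_trail) is already established, so O(reconcile_shipment).
Premise 7 is O(verify_statement → ¬reconcile_shipment); contrapositively O(reconcile_shipment → ¬verify_statement). Since O(reconcile_shipment) holds, K gives O(¬verify_statement).
Premises 5, 6, 9, 12 do not contribute to this derivation.
Thus O(¬verify_statement), which is F(verify_statement): verify_statement is forbidden.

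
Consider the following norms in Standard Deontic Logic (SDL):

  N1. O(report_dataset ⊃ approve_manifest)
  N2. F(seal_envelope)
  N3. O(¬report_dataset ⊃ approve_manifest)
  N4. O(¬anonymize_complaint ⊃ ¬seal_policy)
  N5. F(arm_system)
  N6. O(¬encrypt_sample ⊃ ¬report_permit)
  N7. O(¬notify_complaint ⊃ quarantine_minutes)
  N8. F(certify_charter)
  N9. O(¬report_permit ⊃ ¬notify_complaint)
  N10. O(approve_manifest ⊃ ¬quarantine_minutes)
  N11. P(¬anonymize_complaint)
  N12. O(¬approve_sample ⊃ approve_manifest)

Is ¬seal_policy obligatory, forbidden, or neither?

Neither

Premise 4 is O(¬anonymize_complaint ⊃ ¬seal_policy), but O(¬anonymize_complaint) is not derivable from the premises (the permission P(¬anonymize_complaint) asserts only ¬O(anonymize_complaint), not O(¬anonymize_complaint)), so it does not yield O(¬seal_policy).
No premise or chain of K-axiom applications forces O(¬seal_policy), and none forces O(seal_policy). So ¬seal_policy is neither obligatory nor forbidden under these norms.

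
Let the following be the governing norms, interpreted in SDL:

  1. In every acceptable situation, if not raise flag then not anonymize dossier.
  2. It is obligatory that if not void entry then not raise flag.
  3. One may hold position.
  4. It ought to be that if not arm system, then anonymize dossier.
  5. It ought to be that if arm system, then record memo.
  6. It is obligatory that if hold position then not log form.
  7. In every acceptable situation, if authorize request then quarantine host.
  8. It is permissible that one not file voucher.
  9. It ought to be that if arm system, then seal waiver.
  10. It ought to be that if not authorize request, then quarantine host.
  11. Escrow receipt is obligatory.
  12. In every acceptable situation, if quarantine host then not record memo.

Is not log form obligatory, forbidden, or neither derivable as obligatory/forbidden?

Neither

Premise 6 is O(hold_position → ¬log_form), but O(hold_position) is not derivable from the premises (the permission P(hold_position) asserts only ¬O(¬hold_position), not O(hold_position)), so it does not yield O(¬log_form).
No premise or chain of K-axiom applications forces O(¬log_form), and none forces O(log_form). So ¬log_form is neither obligatory nor forbidden under these norms.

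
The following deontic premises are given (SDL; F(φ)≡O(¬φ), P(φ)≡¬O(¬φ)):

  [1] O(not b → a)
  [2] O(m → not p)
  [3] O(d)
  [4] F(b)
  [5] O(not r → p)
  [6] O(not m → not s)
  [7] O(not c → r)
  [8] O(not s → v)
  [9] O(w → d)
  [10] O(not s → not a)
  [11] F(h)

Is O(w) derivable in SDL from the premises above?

Premise 9 is O(w → d); even if O(d) held, inferring O(w) would be affirming the consequent — invalid.
No other premise forces O(w). An ideal world satisfying every premise can still have w false, so O(w) is not derivable.

No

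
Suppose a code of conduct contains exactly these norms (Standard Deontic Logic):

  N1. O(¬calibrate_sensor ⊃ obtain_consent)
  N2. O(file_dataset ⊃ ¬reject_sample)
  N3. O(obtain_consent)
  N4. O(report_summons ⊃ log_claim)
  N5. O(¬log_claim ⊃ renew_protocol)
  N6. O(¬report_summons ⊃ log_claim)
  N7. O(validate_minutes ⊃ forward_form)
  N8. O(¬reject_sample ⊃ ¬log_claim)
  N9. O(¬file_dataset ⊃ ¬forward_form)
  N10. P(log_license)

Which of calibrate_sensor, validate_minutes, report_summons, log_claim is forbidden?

Premises 6 and 4 are O(¬report_summons ⊃ log_claim) and O(report_summons ⊃ log_claim); every ideal world satisfies ¬report_summons or report_summons, so in either case log_claim holds — hence O(log_claim).
Premise 8 is O(¬reject_sample ⊃ ¬log_claim); contrapositively O(log_claim ⊃ reject_sample). Since O(log_claim) holds, K gives O(reject_sample).
Premise 2, O(file_dataset ⊃ ¬reject_sample), contraposes to O(reject_sample ⊃ ¬file_dataset); with O(reject_sample) we get O(¬file_dataset).
Premise 9 is O(¬file_dataset ⊃ ¬forward_form); since O(¬file_dataset), deontic closure gives O(¬forward_form).
Premise 7 is O(validate_minutes ⊃ forward_form); contrapositively O(¬forward_form ⊃ ¬validate_minutes). Since O(¬forward_form) holds, K gives O(¬validate_minutes).
So O(¬validate_minutes) holds, i.e. validate_minutes is forbidden. None of the other listed options is forbidden under the premises.

validate_minutes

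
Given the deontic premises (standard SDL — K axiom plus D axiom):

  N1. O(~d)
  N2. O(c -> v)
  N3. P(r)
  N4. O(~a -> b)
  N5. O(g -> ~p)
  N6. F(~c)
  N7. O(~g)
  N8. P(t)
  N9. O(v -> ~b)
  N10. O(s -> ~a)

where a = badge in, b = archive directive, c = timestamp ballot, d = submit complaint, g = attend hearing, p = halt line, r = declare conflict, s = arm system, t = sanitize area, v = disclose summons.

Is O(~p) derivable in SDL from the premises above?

No

Premise 5 is O(g -> ~p), but O(g) is not derivable from the premises, so it does not yield O(~p).
No other premise forces O(~p). An ideal world satisfying every premise can still have ~p false, so O(~p) is not derivable.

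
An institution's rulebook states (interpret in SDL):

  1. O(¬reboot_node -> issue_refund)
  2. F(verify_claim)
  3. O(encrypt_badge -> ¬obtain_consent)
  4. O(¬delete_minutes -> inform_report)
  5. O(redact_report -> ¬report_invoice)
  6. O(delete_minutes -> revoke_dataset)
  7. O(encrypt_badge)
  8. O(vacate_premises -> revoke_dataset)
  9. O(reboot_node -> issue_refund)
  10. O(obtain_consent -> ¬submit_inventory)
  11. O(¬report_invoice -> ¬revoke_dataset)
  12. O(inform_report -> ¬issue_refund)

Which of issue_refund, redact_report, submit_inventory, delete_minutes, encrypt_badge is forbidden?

redact_report

Premises 9 and 1 are O(reboot_node -> issue_refund) and O(¬reboot_node -> issue_refund); every ideal world satisfies reboot_node or ¬reboot_node, so in either case issue_refund holds — hence O(issue_refund).
The contrapositive of premise 12 (O(inform_report -> ¬issue_refund)) is O(issue_refund -> ¬inform_report), and O(issue_refund) is already established, so O(¬inform_report).
The contrapositive of premise 4 (O(¬delete_minutes -> inform_report)) is O(¬inform_report -> delete_minutes), and O(¬inform_report) is already established, so O(delete_minutes).
Premise 6 is O(delete_minutes -> revoke_dataset); since O(delete_minutes), deontic closure gives O(revoke_dataset).
Premise 11, O(¬report_invoice -> ¬revoke_dataset), contraposes to O(revoke_dataset -> report_invoice); with O(revoke_dataset) we get O(report_invoice).
The contrapositive of premise 5 (O(redact_report -> ¬report_invoice)) is O(report_invoice -> ¬redact_report), and O(report_invoice) is already established, so O(¬redact_report).
So O(¬redact_report) holds, i.e. redact_report is forbidden. None of the other listed options is forbidden under the premises.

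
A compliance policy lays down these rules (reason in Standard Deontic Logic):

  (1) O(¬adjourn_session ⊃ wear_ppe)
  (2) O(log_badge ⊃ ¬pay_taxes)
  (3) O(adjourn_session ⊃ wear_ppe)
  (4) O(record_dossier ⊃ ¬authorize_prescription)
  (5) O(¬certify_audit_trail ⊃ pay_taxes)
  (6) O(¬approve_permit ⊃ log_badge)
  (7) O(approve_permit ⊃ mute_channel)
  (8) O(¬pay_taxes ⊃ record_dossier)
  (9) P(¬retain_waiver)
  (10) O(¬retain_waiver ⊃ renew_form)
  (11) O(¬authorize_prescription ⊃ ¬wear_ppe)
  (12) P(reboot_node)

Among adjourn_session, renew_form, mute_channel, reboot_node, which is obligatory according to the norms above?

mute_channel

By case analysis on ¬adjourn_session: premise 1 gives O(¬adjourn_session ⊃ wear_ppe) and premise 3 gives O(adjourn_session ⊃ wear_ppe), so O(wear_ppe) either way.
The contrapositive of premise 11 (O(¬authorize_prescription ⊃ ¬wear_ppe)) is O(wear_ppe ⊃ authorize_prescription), and O(wear_ppe) is already established, so O(authorize_prescription).
Premise 4 is O(record_dossier ⊃ ¬authorize_prescription); contrapositively O(authorize_prescription ⊃ ¬record_dossier). Since O(authorize_prescription) holds, K gives O(¬record_dossier).
The contrapositive of premise 8 (O(¬pay_taxes ⊃ record_dossier)) is O(¬record_dossier ⊃ pay_taxes), and O(¬record_dossier) is already established, so O(pay_taxes).
Premise 2 is O(log_badge ⊃ ¬pay_taxes); contrapositively O(pay_taxes ⊃ ¬log_badge). Since O(pay_taxes) holds, K gives O(¬log_badge).
Premise 6 is O(¬approve_permit ⊃ log_badge); contrapositively O(¬log_badge ⊃ approve_permit). Since O(¬log_badge) holds, K gives O(approve_permit).
With premise 7, O(approve_permit ⊃ mute_channel), the K-axiom yields O(mute_channel).
So O(mute_channel) holds — mute_channel is obligatory. None of the other listed options is made obligatory by any chain of premises.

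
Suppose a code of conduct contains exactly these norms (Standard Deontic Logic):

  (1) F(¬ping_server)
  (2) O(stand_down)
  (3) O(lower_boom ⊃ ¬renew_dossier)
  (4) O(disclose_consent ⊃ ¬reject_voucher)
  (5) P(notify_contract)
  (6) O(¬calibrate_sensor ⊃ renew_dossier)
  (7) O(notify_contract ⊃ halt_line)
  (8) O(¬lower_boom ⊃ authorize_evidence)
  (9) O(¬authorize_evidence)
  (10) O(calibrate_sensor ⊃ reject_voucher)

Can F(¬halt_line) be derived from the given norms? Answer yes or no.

Premise 7 is O(notify_contract ⊃ halt_line), but O(notify_contract) is not derivable from the premises (the permission P(notify_contract) asserts only ¬O(¬notify_contract), not O(notify_contract)), so it does not yield O(halt_line).
No other premise forces O(halt_line). An ideal world satisfying every premise can still have ¬halt_line true, so F(¬halt_line) is not derivable.

No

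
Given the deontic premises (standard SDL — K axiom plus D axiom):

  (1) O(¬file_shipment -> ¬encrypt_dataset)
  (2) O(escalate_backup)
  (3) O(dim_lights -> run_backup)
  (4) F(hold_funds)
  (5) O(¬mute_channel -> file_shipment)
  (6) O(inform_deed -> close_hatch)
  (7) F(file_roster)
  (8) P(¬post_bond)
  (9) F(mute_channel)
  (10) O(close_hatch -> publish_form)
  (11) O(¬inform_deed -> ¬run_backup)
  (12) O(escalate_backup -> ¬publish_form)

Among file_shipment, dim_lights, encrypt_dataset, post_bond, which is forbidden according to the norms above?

dim_lights

Premise 2 gives O(escalate_backup).
Premise 12 is O(escalate_backup -> ¬publish_form); since O(escalate_backup), deontic closure gives O(¬publish_form).
Premise 10, O(close_hatch -> publish_form), contraposes to O(¬publish_form -> ¬close_hatch); with O(¬publish_form) we get O(¬close_hatch).
The contrapositive of premise 6 (O(inform_deed -> close_hatch)) is O(¬close_hatch -> ¬inform_deed), and O(¬close_hatch) is already established, so O(¬inform_deed).
From O(¬inform_deed) and premise 11, O(¬inform_deed -> ¬run_backup), we obtain O(¬run_backup).
The contrapositive of premise 3 (O(dim_lights -> run_backup)) is O(¬run_backup -> ¬dim_lights), and O(¬run_backup) is already established, so O(¬dim_lights).
So O(¬dim_lights) holds, i.e. dim_lights is forbidden. None of the other listed options is forbidden under the premises.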